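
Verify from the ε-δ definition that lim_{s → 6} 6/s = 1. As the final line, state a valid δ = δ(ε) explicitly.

δ = min(3, 3ε)

Let ε > 0 be given. We seek δ > 0 such that 0 < |s − 6| < δ implies |6/s − 1| < ε.
|6/s − 1| = 6·|6 − s|/(6·|s|) = 6|s − 6|/(6|s|).
Restrict δ ≤ 3. Then |s − 6| < 3 gives |s| > 3, so 6|s| > 18.
Then |6/s − 1| < 6|s − 6|/18, which is < ε when |s − 6| < 3ε.
Take δ = min(3, 3ε). Then 0 < |s − 6| < δ gives both |s − 6| < 3 and |s − 6| < 3ε, so |6/s − 1| < ε.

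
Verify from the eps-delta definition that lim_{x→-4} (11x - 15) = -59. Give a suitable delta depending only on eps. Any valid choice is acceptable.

Let eps > 0. We need delta > 0 so that 0 < |x + 4| < delta implies |(11x - 15) + 59| < eps.
Since (11x - 15) + 59 = 11(x + 4), we have |(11x - 15) + 59| = 11|x + 4|.
Thus it suffices that |x + 4| < eps/11.
Take delta = eps/11. If 0 < |x + 4| < delta then |(11x - 15) + 59| = 11|x + 4| < 11·(eps/11) = eps.

delta = eps/11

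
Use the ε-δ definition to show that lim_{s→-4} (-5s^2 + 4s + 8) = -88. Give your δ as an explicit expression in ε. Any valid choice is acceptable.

δ = min(2, ε/54)

Let ε > 0. We want δ > 0 such that 0 < |s + 4| < δ implies |(-5s^2 + 4s + 8) + 88| < ε.
(-5s^2 + 4s + 8) + 88 = -5s^2 + 4s + 96 = (s + 4)(-5s + 24).
So |(-5s^2 + 4s + 8) + 88| = |s + 4|·|-5s + 24|.
Require δ ≤ 2. Then |s + 4| < 2 gives |s| < 6, and by the triangle inequality |-5s + 24| ≤ 5·6 + 24 = 54.
Hence |(-5s^2 + 4s + 8) + 88| ≤ 54|s + 4| < ε provided |s + 4| < ε/54.
Take δ = min(2, ε/54). Then 0 < |s + 4| < δ gives both |s + 4| < 2 and |s + 4| < ε/54, so |(-5s^2 + 4s + 8) + 88| < ε.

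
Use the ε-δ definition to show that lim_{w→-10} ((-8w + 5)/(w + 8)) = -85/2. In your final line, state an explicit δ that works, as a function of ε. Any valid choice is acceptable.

δ = min(1, (2/69)ε)

Fix ε > 0. We want δ > 0 with 0 < |w + 10| < δ ⇒ |(-8w + 5)/(w + 8) + 85/2| < ε.
Combining over a common denominator, (-8w + 5)/(w + 8) + 85/2 = [(-8w + 5)·(-2) − 85·(w + 8)] / [(-2)·(w + 8)] = -69(w + 10) / ((-2)(w + 8)).
So |(-8w + 5)/(w + 8) + 85/2| = 69|w + 10| / (2·|w + 8|).
Require δ ≤ 1, so |w + 8| ≥ |-2| − |w + 10| > 2 − 1 = 1.
Hence |(-8w + 5)/(w + 8) + 85/2| < 69|w + 10|/(2·1) = (69/2)|w + 10|, which is < ε once |w + 10| < (2/69)ε.
Take δ = min(1, (2/69)ε). Then 0 < |w + 10| < δ forces both bounds, so |(-8w + 5)/(w + 8) + 85/2| < ε.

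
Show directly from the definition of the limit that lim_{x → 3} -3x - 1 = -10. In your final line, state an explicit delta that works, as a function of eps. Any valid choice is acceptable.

delta = eps/3

Let eps > 0 be given. We need delta > 0 so that 0 < |x − 3| < delta implies |(-3x - 1) + 10| < eps.
Since (-3x - 1) + 10 = -3(x − 3), we have |(-3x - 1) + 10| = 3|x − 3|.
So 3|x − 3| < eps exactly when |x − 3| < eps/3.
Take delta = eps/3. If 0 < |x − 3| < delta then |(-3x - 1) + 10| = 3|x − 3| < 3·(eps/3) = eps.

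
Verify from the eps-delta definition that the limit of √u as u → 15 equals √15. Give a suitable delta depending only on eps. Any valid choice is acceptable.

Suppose eps > 0. We want delta > 0 such that 0 < |u − 15| < delta implies |√u − √15| < eps.
Multiplying by the conjugate, |√u − √15| = |u − 15|/(√u + √15).
Restrict delta ≤ 15 so that |u − 15| < 15 forces u > 0, and then √u + √15 > √15.
Hence |√u − √15| < |u − 15|/√15, which is < eps once |u − 15| < √15·eps.
Take delta = min(15, √15·eps). If 0 < |u − 15| < delta then u > 0 and |√u − √15| < |u − 15|/√15 < eps.

delta = min(15, √15·eps)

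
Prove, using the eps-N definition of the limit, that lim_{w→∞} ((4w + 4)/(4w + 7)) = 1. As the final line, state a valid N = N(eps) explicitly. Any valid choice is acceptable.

Let eps > 0. We seek N > 0 such that w > N implies |(4w + 4)/(4w + 7) − 1| < eps.
(4w + 4)/(4w + 7) − 1 = (4(4w + 4) − 4(4w + 7)) / (4(4w + 7)) = -12/(4(4w + 7)).
For w > 0 we have 4w + 7 > 4w, so |(4w + 4)/(4w + 7) − 1| = 12/(4(4w + 7)) < 12/(4·4w) = (3/4)/w.
Thus |(4w + 4)/(4w + 7) − 1| < eps whenever w > (3/4)/eps.
Take N = (3/4)/eps. If w > N then |(4w + 4)/(4w + 7) − 1| < (3/4)/w < eps.

N = (3/4)/eps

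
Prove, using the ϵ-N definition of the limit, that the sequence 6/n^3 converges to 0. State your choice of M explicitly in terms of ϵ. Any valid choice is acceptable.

Let ϵ > 0. For n ≥ 1, |6/n^3 − 0| = 6/n^3.
6/n^3 < ϵ ⇔ n^3 > 6/ϵ ⇔ n > (6/ϵ)^{1/3}.
Take M = (6/ϵ)^{1/3}. Then n > M implies 6/n^3 < ϵ.

M = (6/ϵ)^{1/3}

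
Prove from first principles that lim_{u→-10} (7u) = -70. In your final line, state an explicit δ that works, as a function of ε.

Let ε > 0. We need δ > 0 so that 0 < |u + 10| < δ implies |(7u) + 70| < ε.
Since (7u) + 70 = 7(u + 10), we have |(7u) + 70| = 7|u + 10|.
So 7|u + 10| < ε exactly when |u + 10| < ε/7.
Choosing δ = ε/7 gives |(7u) + 70| = 7|u + 10| < ε whenever |u + 10| < δ.

δ = ε/7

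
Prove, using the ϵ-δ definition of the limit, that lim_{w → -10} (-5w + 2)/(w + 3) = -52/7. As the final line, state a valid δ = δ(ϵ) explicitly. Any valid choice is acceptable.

Suppose ϵ > 0. We want δ > 0 with 0 < |w + 10| < δ ⇒ |(-5w + 2)/(w + 3) + 52/7| < ϵ.
Combining over a common denominator, (-5w + 2)/(w + 3) + 52/7 = [(-5w + 2)·(-7) − 52·(w + 3)] / [(-7)·(w + 3)] = -17(w + 10) / ((-7)(w + 3)).
So |(-5w + 2)/(w + 3) + 52/7| = 17|w + 10| / (7·|w + 3|).
Require δ ≤ 7/2, so |w + 3| ≥ |-7| − |w + 10| > 7 − 7/2 = 7/2.
Hence |(-5w + 2)/(w + 3) + 52/7| < 17|w + 10|/(7·(7/2)) = (34/49)|w + 10|, which is < ϵ once |w + 10| < (49/34)ϵ.
Take δ = min(7/2, (49/34)ϵ). Then 0 < |w + 10| < δ forces both bounds, so |(-5w + 2)/(w + 3) + 52/7| < ϵ.

δ = min(7/2, (49/34)ϵ)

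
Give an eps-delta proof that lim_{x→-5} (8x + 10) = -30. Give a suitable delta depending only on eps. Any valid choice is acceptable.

delta = eps/8

Let eps > 0. We need delta > 0 so that 0 < |x + 5| < delta implies |(8x + 10) + 30| < eps.
Since (8x + 10) + 30 = 8(x + 5), we have |(8x + 10) + 30| = 8|x + 5|.
Thus it suffices that |x + 5| < eps/8.
Take delta = eps/8. If 0 < |x + 5| < delta then |(8x + 10) + 30| = 8|x + 5| < 8·(eps/8) = eps.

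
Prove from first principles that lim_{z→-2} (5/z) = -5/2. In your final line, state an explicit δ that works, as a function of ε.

δ = min(1, (2/5)ε)

Fix ε > 0. We seek δ > 0 such that 0 < |z + 2| < δ implies |5/z + 5/2| < ε.
|5/z + 5/2| = 5·|-2 − z|/(2·|z|) = 5|z + 2|/(2|z|).
Restrict δ ≤ 1. Then |z + 2| < 1 gives |z| > 1, so 2|z| > 2.
Then |5/z + 5/2| < 5|z + 2|/2, which is < ε when |z + 2| < (2/5)ε.
Take δ = min(1, (2/5)ε). Then 0 < |z + 2| < δ gives both |z + 2| < 1 and |z + 2| < (2/5)ε, so |5/z + 5/2| < ε.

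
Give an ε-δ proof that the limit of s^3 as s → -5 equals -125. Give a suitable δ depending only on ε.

δ = min(1, ε/91)

Let ε > 0. We seek δ > 0 with 0 < |s + 5| < δ ⇒ |s^3 + 125| < ε.
Factor: s^3 + 125 = (s + 5)(s^2 - 5s + 25), so |s^3 + 125| = |s + 5|·|s^2 - 5s + 25|.
Restrict δ ≤ 1. Then |s + 5| < 1 gives |s| < 6, so by the triangle inequality |s^2 - 5s + 25| ≤ 6^2 + 5·6 + 25 = 91.
Hence |s^3 + 125| ≤ 91|s + 5|, which is < ε once |s + 5| < ε/91.
Take δ = min(1, ε/91). If 0 < |s + 5| < δ then both bounds hold and |s^3 + 125| ≤ 91|s + 5| < 91·(ε/91) = ε.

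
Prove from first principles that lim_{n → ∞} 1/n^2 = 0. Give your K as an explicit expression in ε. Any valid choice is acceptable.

Let ε > 0. For n ≥ 1, |1/n^2 − 0| = 1/n^2.
1/n^2 < ε ⇔ n^2 > 1/ε ⇔ n > (1/ε)^{1/2}.
Take K = (1/ε)^{1/2}. Then n > K implies 1/n^2 < ε.

K = (1/ε)^{1/2}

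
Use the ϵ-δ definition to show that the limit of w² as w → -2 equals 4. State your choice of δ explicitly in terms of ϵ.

Suppose ϵ > 0. We seek δ > 0 with 0 < |w + 2| < δ ⇒ |w² − 4| < ϵ.
Factor: w² − 4 = (w + 2)(w - 2), so |w² − 4| = |w + 2|·|w - 2|.
Restrict δ ≤ 1. Then |w + 2| < 1 gives |w| < 3, so by the triangle inequality |w - 2| ≤ 3 + 2 = 5.
Hence |w² − 4| ≤ 5|w + 2|, which is < ϵ once |w + 2| < ϵ/5.
Take δ = min(1, ϵ/5). If 0 < |w + 2| < δ then both bounds hold and |w² − 4| ≤ 5|w + 2| < 5·(ϵ/5) = ϵ.

δ = min(1, ϵ/5)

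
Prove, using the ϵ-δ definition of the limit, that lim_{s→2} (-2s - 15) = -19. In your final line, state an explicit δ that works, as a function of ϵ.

δ = ϵ/2

Let ϵ > 0 be given. We need δ > 0 so that 0 < |s − 2| < δ implies |(-2s - 15) + 19| < ϵ.
|(-2s - 15) + 19| = |-2s + 4| = 2|s − 2|.
So 2|s − 2| < ϵ exactly when |s − 2| < ϵ/2.
Choosing δ = ϵ/2 gives |(-2s - 15) + 19| = 2|s − 2| < ϵ whenever |s − 2| < δ.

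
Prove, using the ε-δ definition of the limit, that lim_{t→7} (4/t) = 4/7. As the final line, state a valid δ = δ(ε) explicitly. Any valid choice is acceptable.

δ = min(7/2, (49/8)ε)

Let ε > 0. We seek δ > 0 such that 0 < |t − 7| < δ implies |4/t − (4/7)| < ε.
|4/t − (4/7)| = 4·|7 − t|/(7·|t|) = 4|t − 7|/(7|t|).
Restrict δ ≤ 7/2. Then |t − 7| < 7/2 gives |t| > 7/2, so 7|t| > 49/2.
Then |4/t − (4/7)| < 4|t − 7|/(49/2), which is < ε when |t − 7| < (49/8)ε.
Take δ = min(7/2, (49/8)ε). Then 0 < |t − 7| < δ gives both |t − 7| < 7/2 and |t − 7| < (49/8)ε, so |4/t − (4/7)| < ε.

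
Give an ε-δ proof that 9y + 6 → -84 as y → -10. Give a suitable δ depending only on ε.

δ = ε/9

Let ε > 0. We need δ > 0 so that 0 < |y + 10| < δ implies |(9y + 6) + 84| < ε.
|(9y + 6) + 84| = |9y + 90| = 9|y + 10|.
Thus it suffices that |y + 10| < ε/9.
Choosing δ = ε/9 gives |(9y + 6) + 84| = 9|y + 10| < ε whenever |y + 10| < δ.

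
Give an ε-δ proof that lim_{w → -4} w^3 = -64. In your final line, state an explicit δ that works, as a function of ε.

δ = min(2, ε/76)

Let ε > 0 be given. We seek δ > 0 with 0 < |w + 4| < δ ⇒ |w^3 + 64| < ε.
Factor: w^3 + 64 = (w + 4)(w^2 - 4w + 16), so |w^3 + 64| = |w + 4|·|w^2 - 4w + 16|.
Impose δ ≤ 2 so that |w| < 6; then |w^2 - 4w + 16| ≤ 76.
Hence |w^3 + 64| ≤ 76|w + 4|, which is < ε once |w + 4| < ε/76.
Take δ = min(2, ε/76). If 0 < |w + 4| < δ then both bounds hold and |w^3 + 64| ≤ 76|w + 4| < 76·(ε/76) = ε.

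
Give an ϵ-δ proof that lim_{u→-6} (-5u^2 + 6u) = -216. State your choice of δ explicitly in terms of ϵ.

Let ϵ > 0. We want δ > 0 such that 0 < |u + 6| < δ implies |(-5u^2 + 6u) + 216| < ϵ.
(-5u^2 + 6u) + 216 = -5u^2 + 6u + 216 = (u + 6)(-5u + 36).
So |(-5u^2 + 6u) + 216| = |u + 6|·|-5u + 36|.
Assume first that |u + 6| < 2, so |u| < 8. Then |-5u + 36| ≤ 5·8 + 36 = 76.
Hence |(-5u^2 + 6u) + 216| ≤ 76|u + 6| < ϵ provided |u + 6| < ϵ/76.
Take δ = min(2, ϵ/76). Then 0 < |u + 6| < δ gives both |u + 6| < 2 and |u + 6| < ϵ/76, so |(-5u^2 + 6u) + 216| < ϵ.

δ = min(2, ϵ/76)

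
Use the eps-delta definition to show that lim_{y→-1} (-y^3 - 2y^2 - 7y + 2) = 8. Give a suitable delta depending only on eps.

delta = min(1, eps/12)

Let eps > 0. We want delta > 0 such that 0 < |y + 1| < delta implies |(-y^3 - 2y^2 - 7y + 2) − 8| < eps.
(-y^3 - 2y^2 - 7y + 2) − 8 = -y^3 - 2y^2 - 7y - 6 = (y + 1)(-y^2 - y - 6).
So |(-y^3 - 2y^2 - 7y + 2) − 8| = |y + 1|·|-y^2 - y - 6|.
Require delta ≤ 1. Then |y + 1| < 1 gives |y| < 2, and by the triangle inequality |-y^2 - y - 6| ≤ 2^2 + 2 + 6 = 12.
Hence |(-y^3 - 2y^2 - 7y + 2) − 8| ≤ 12|y + 1| < eps provided |y + 1| < eps/12.
Take delta = min(1, eps/12). Then 0 < |y + 1| < delta gives both |y + 1| < 1 and |y + 1| < eps/12, so |(-y^3 - 2y^2 - 7y + 2) − 8| < eps.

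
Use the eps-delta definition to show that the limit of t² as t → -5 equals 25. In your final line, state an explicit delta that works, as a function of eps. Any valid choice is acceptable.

Fix eps > 0. We seek delta > 0 with 0 < |t + 5| < delta ⇒ |t² − 25| < eps.
Factor: t² − 25 = (t + 5)(t - 5), so |t² − 25| = |t + 5|·|t - 5|.
Impose delta ≤ 2 so that |t| < 7; then |t - 5| ≤ 12.
Hence |t² − 25| ≤ 12|t + 5|, which is < eps once |t + 5| < eps/12.
Take delta = min(2, eps/12). If 0 < |t + 5| < delta then both bounds hold and |t² − 25| ≤ 12|t + 5| < 12·(eps/12) = eps.

delta = min(2, eps/12)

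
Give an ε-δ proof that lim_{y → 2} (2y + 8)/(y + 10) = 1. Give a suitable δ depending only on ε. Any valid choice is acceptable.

Fix ε > 0. We want δ > 0 with 0 < |y − 2| < δ ⇒ |(2y + 8)/(y + 10) − 1| < ε.
Combining over a common denominator, (2y + 8)/(y + 10) − 1 = [(2y + 8)·12 − 12·(y + 10)] / [12·(y + 10)] = 12(y − 2) / (12(y + 10)).
So |(2y + 8)/(y + 10) − 1| = 12|y − 2| / (12·|y + 10|).
Restrict δ ≤ 6. Then |y − 2| < 6 gives |y + 10| = |(y − 2) + 12| ≥ 12 − 6 = 6.
Hence |(2y + 8)/(y + 10) − 1| < 12|y − 2|/(12·6) = (1/6)|y − 2|, which is < ε once |y − 2| < 6ε.
Take δ = min(6, 6ε). Then 0 < |y − 2| < δ forces both bounds, so |(2y + 8)/(y + 10) − 1| < ε.

δ = min(6, 6ε)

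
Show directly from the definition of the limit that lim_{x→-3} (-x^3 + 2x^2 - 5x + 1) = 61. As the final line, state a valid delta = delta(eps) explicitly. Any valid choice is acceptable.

Fix eps > 0. We want delta > 0 such that 0 < |x + 3| < delta implies |(-x^3 + 2x^2 - 5x + 1) − 61| < eps.
(-x^3 + 2x^2 - 5x + 1) − 61 = -x^3 + 2x^2 - 5x - 60 = (x + 3)(-x^2 + 5x - 20).
So |(-x^3 + 2x^2 - 5x + 1) − 61| = |x + 3|·|-x^2 + 5x - 20|.
Require delta ≤ 2. Then |x + 3| < 2 gives |x| < 5, and by the triangle inequality |-x^2 + 5x - 20| ≤ 5^2 + 5·5 + 20 = 70.
Hence |(-x^3 + 2x^2 - 5x + 1) − 61| ≤ 70|x + 3| < eps provided |x + 3| < eps/70.
Take delta = min(2, eps/70). Then 0 < |x + 3| < delta gives both |x + 3| < 2 and |x + 3| < eps/70, so |(-x^3 + 2x^2 - 5x + 1) − 61| < eps.

delta = min(2, eps/70)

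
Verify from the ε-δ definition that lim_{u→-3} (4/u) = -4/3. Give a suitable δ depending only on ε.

δ = min(3/2, (9/8)ε)

Suppose ε > 0. We seek δ > 0 such that 0 < |u + 3| < δ implies |4/u + 4/3| < ε.
|4/u + 4/3| = 4·|-3 − u|/(3·|u|) = 4|u + 3|/(3|u|).
Require δ ≤ 3/2 so that |u| > 3 − 3/2 = 3/2, hence 3|u| > 9/2.
Then |4/u + 4/3| < 4|u + 3|/(9/2), which is < ε when |u + 3| < (9/8)ε.
Take δ = min(3/2, (9/8)ε). Then 0 < |u + 3| < δ gives both |u + 3| < 3/2 and |u + 3| < (9/8)ε, so |4/u + 4/3| < ε.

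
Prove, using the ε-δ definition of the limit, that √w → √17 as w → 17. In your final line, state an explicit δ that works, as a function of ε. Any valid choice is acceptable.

δ = min(17, √17·ε)

Fix ε > 0. We want δ > 0 such that 0 < |w − 17| < δ implies |√w − √17| < ε.
Rationalise: √w − √17 = (w − 17)/(√w + √17), so |√w − √17| = |w − 17|/(√w + √17).
Restrict δ ≤ 17 so that |w − 17| < 17 forces w > 0, and then √w + √17 > √17.
Hence |√w − √17| < |w − 17|/√17, which is < ε once |w − 17| < √17·ε.
Take δ = min(17, √17·ε). If 0 < |w − 17| < δ then w > 0 and |√w − √17| < |w − 17|/√17 < ε.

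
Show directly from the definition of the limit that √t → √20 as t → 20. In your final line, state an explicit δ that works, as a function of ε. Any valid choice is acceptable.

δ = min(20, √20·ε)

Fix ε > 0. We want δ > 0 such that 0 < |t − 20| < δ implies |√t − √20| < ε.
Rationalise: √t − √20 = (t − 20)/(√t + √20), so |√t − √20| = |t − 20|/(√t + √20).
Restrict δ ≤ 20 so that |t − 20| < 20 forces t > 0, and then √t + √20 > √20.
Hence |√t − √20| < |t − 20|/√20, which is < ε once |t − 20| < √20·ε.
Take δ = min(20, √20·ε). If 0 < |t − 20| < δ then t > 0 and |√t − √20| < |t − 20|/√20 < ε.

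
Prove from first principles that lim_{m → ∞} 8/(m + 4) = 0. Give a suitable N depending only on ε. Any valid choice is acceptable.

N = 8/ε

Suppose ε > 0. For m ≥ 1, |8/(m + 4) − 0| = 8/(m + 4) ≤ 8/m.
We need 8/m < ε, i.e. m > 8/ε.
Take N = 8/ε. If m > N then |8/(m + 4)| ≤ 8/m < ε.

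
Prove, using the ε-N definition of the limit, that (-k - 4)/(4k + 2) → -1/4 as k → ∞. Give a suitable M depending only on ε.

M = (7/8)/ε

Let ε > 0. For k ≥ 1, |(-k - 4)/(4k + 2) + 1/4| = |-14|/(4(4k + 2)) = 14/(4(4k + 2)).
Since 4k + 2 ≥ 4k for k ≥ 1, this is ≤ 14/(4·4k) = (7/8)/k.
So |(-k - 4)/(4k + 2) + 1/4| < ε whenever k > (7/8)/ε.
Take M = (7/8)/ε. If k > M then |(-k - 4)/(4k + 2) + 1/4| ≤ (7/8)/k < ε.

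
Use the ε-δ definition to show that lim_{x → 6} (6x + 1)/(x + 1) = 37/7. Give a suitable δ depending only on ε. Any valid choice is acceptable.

δ = min(7/2, (49/10)ε)

Let ε > 0 be given. We want δ > 0 with 0 < |x − 6| < δ ⇒ |(6x + 1)/(x + 1) − (37/7)| < ε.
Combining over a common denominator, (6x + 1)/(x + 1) − (37/7) = [(6x + 1)·7 − 37·(x + 1)] / [7·(x + 1)] = 5(x − 6) / (7(x + 1)).
So |(6x + 1)/(x + 1) − (37/7)| = 5|x − 6| / (7·|x + 1|).
Restrict δ ≤ 7/2. Then |x − 6| < 7/2 gives |x + 1| = |(x − 6) + 7| ≥ 7 − 7/2 = 7/2.
Hence |(6x + 1)/(x + 1) − (37/7)| < 5|x − 6|/(7·(7/2)) = (10/49)|x − 6|, which is < ε once |x − 6| < (49/10)ε.
Take δ = min(7/2, (49/10)ε). Then 0 < |x − 6| < δ forces both bounds, so |(6x + 1)/(x + 1) − (37/7)| < ε.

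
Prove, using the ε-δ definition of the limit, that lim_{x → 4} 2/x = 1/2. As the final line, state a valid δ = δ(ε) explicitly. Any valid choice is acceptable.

δ = min(2, 4ε)

Suppose ε > 0. We seek δ > 0 such that 0 < |x − 4| < δ implies |2/x − (1/2)| < ε.
|2/x − (1/2)| = 2·|4 − x|/(4·|x|) = 2|x − 4|/(4|x|).
Require δ ≤ 2 so that |x| > 4 − 2 = 2, hence 4|x| > 8.
Then |2/x − (1/2)| < 2|x − 4|/8, which is < ε when |x − 4| < 4ε.
Take δ = min(2, 4ε). Then 0 < |x − 4| < δ gives both |x − 4| < 2 and |x − 4| < 4ε, so |2/x − (1/2)| < ε.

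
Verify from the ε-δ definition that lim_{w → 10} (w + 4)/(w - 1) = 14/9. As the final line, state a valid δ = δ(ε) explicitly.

δ = min(9/2, (81/10)ε)

Fix ε > 0. We want δ > 0 with 0 < |w − 10| < δ ⇒ |(w + 4)/(w - 1) − (14/9)| < ε.
Combining over a common denominator, (w + 4)/(w - 1) − (14/9) = [(w + 4)·9 − 14·(w - 1)] / [9·(w - 1)] = -5(w − 10) / (9(w - 1)).
So |(w + 4)/(w - 1) − (14/9)| = 5|w − 10| / (9·|w − 1|).
Restrict δ ≤ 9/2. Then |w − 10| < 9/2 gives |w − 1| = |(w − 10) + 9| ≥ 9 − 9/2 = 9/2.
Hence |(w + 4)/(w - 1) − (14/9)| < 5|w − 10|/(9·(9/2)) = (10/81)|w − 10|, which is < ε once |w − 10| < (81/10)ε.
Take δ = min(9/2, (81/10)ε). Then 0 < |w − 10| < δ forces both bounds, so |(w + 4)/(w - 1) − (14/9)| < ε.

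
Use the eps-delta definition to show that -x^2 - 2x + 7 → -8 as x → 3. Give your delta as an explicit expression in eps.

delta = min(1, eps/9)

Fix eps > 0. We want delta > 0 such that 0 < |x − 3| < delta implies |(-x^2 - 2x + 7) + 8| < eps.
(-x^2 - 2x + 7) + 8 = -x^2 - 2x + 15 = (x − 3)(-x - 5).
So |(-x^2 - 2x + 7) + 8| = |x − 3|·|-x - 5|.
Assume first that |x − 3| < 1, so |x| < 4. Then |-x - 5| ≤ 4 + 5 = 9.
Hence |(-x^2 - 2x + 7) + 8| ≤ 9|x − 3| < eps provided |x − 3| < eps/9.
Take delta = min(1, eps/9). Then 0 < |x − 3| < delta gives both |x − 3| < 1 and |x − 3| < eps/9, so |(-x^2 - 2x + 7) + 8| < eps.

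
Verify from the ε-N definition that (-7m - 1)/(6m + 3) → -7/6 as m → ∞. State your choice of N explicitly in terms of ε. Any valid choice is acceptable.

Suppose ε > 0. For m ≥ 1, |(-7m - 1)/(6m + 3) + 7/6| = |15|/(6(6m + 3)) = 15/(6(6m + 3)).
Since 6m + 3 ≥ 6m for m ≥ 1, this is ≤ 15/(6·6m) = (5/12)/m.
So |(-7m - 1)/(6m + 3) + 7/6| < ε whenever m > (5/12)/ε.
Take N = (5/12)/ε. If m > N then |(-7m - 1)/(6m + 3) + 7/6| ≤ (5/12)/m < ε.

N = (5/12)/ε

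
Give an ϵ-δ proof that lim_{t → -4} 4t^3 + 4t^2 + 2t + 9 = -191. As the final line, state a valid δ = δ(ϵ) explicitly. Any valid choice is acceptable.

δ = min(2, ϵ/266)

Let ϵ > 0. We want δ > 0 such that 0 < |t + 4| < δ implies |(4t^3 + 4t^2 + 2t + 9) + 191| < ϵ.
(4t^3 + 4t^2 + 2t + 9) + 191 = 4t^3 + 4t^2 + 2t + 200 = (t + 4)(4t^2 - 12t + 50).
So |(4t^3 + 4t^2 + 2t + 9) + 191| = |t + 4|·|4t^2 - 12t + 50|.
Assume first that |t + 4| < 2, so |t| < 6. Then |4t^2 - 12t + 50| ≤ 4·6^2 + 12·6 + 50 = 266.
Hence |(4t^3 + 4t^2 + 2t + 9) + 191| ≤ 266|t + 4| < ϵ provided |t + 4| < ϵ/266.
Take δ = min(2, ϵ/266). Then 0 < |t + 4| < δ gives both |t + 4| < 2 and |t + 4| < ϵ/266, so |(4t^3 + 4t^2 + 2t + 9) + 191| < ϵ.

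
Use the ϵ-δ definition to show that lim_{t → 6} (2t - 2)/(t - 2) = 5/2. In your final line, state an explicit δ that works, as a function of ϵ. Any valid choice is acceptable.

δ = min(2, 4ϵ)

Let ϵ > 0 be given. We want δ > 0 with 0 < |t − 6| < δ ⇒ |(2t - 2)/(t - 2) − (5/2)| < ϵ.
Combining over a common denominator, (2t - 2)/(t - 2) − (5/2) = [(2t - 2)·4 − 10·(t - 2)] / [4·(t - 2)] = -2(t − 6) / (4(t - 2)).
So |(2t - 2)/(t - 2) − (5/2)| = 2|t − 6| / (4·|t − 2|).
Require δ ≤ 2, so |t − 2| ≥ |4| − |t − 6| > 4 − 2 = 2.
Hence |(2t - 2)/(t - 2) − (5/2)| < 2|t − 6|/(4·2) = (1/4)|t − 6|, which is < ϵ once |t − 6| < 4ϵ.
Take δ = min(2, 4ϵ). Then 0 < |t − 6| < δ forces both bounds, so |(2t - 2)/(t - 2) − (5/2)| < ϵ.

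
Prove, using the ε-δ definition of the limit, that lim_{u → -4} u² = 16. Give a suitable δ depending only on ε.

δ = min(1, ε/9)

Suppose ε > 0. We seek δ > 0 with 0 < |u + 4| < δ ⇒ |u² − 16| < ε.
Factor: u² − 16 = (u + 4)(u - 4), so |u² − 16| = |u + 4|·|u - 4|.
Restrict δ ≤ 1. Then |u + 4| < 1 gives |u| < 5, so by the triangle inequality |u - 4| ≤ 5 + 4 = 9.
Hence |u² − 16| ≤ 9|u + 4|, which is < ε once |u + 4| < ε/9.
Take δ = min(1, ε/9). If 0 < |u + 4| < δ then both bounds hold and |u² − 16| ≤ 9|u + 4| < 9·(ε/9) = ε.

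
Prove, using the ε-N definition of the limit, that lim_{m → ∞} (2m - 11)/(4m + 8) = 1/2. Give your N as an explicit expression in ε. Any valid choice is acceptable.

Let ε > 0 be given. For m ≥ 1, |(2m - 11)/(4m + 8) − (1/2)| = |-60|/(4(4m + 8)) = 60/(4(4m + 8)).
Since 4m + 8 ≥ 4m for m ≥ 1, this is ≤ 60/(4·4m) = (15/4)/m.
So |(2m - 11)/(4m + 8) − (1/2)| < ε whenever m > (15/4)/ε.
Take N = (15/4)/ε. If m > N then |(2m - 11)/(4m + 8) − (1/2)| ≤ (15/4)/m < ε.

N = (15/4)/ε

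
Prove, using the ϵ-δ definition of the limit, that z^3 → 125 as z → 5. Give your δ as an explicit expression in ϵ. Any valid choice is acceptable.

δ = min(2, ϵ/109)

Let ϵ > 0. We seek δ > 0 with 0 < |z − 5| < δ ⇒ |z^3 − 125| < ϵ.
Factor: z^3 − 125 = (z − 5)(z^2 + 5z + 25), so |z^3 − 125| = |z − 5|·|z^2 + 5z + 25|.
Impose δ ≤ 2 so that |z| < 7; then |z^2 + 5z + 25| ≤ 109.
Hence |z^3 − 125| ≤ 109|z − 5|, which is < ϵ once |z − 5| < ϵ/109.
Take δ = min(2, ϵ/109). If 0 < |z − 5| < δ then both bounds hold and |z^3 − 125| ≤ 109|z − 5| < 109·(ϵ/109) = ϵ.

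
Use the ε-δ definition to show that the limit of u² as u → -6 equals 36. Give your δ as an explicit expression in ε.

δ = min(2, ε/14)

Let ε > 0 be given. We seek δ > 0 with 0 < |u + 6| < δ ⇒ |u² − 36| < ε.
Factor: u² − 36 = (u + 6)(u - 6), so |u² − 36| = |u + 6|·|u - 6|.
Restrict δ ≤ 2. Then |u + 6| < 2 gives |u| < 8, so by the triangle inequality |u - 6| ≤ 8 + 6 = 14.
Hence |u² − 36| ≤ 14|u + 6|, which is < ε once |u + 6| < ε/14.
Take δ = min(2, ε/14). If 0 < |u + 6| < δ then both bounds hold and |u² − 36| ≤ 14|u + 6| < 14·(ε/14) = ε.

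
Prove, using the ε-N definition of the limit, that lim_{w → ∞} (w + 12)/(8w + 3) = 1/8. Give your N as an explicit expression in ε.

Let ε > 0 be given. We seek N > 0 such that w > N implies |(w + 12)/(8w + 3) − (1/8)| < ε.
(w + 12)/(8w + 3) − (1/8) = (8(w + 12) − (8w + 3)) / (8(8w + 3)) = 93/(8(8w + 3)).
For w > 0 we have 8w + 3 > 8w, so |(w + 12)/(8w + 3) − (1/8)| = 93/(8(8w + 3)) < 93/(8·8w) = (93/64)/w.
Thus |(w + 12)/(8w + 3) − (1/8)| < ε whenever w > (93/64)/ε.
Take N = (93/64)/ε. If w > N then |(w + 12)/(8w + 3) − (1/8)| < (93/64)/w < ε.

N = (93/64)/ε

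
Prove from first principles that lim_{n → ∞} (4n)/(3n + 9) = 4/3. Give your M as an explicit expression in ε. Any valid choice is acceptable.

M = 4/ε

Suppose ε > 0. For n ≥ 1, |(4n)/(3n + 9) − (4/3)| = |-36|/(3(3n + 9)) = 36/(3(3n + 9)).
Since 3n + 9 ≥ 3n for n ≥ 1, this is ≤ 36/(3·3n) = 4/n.
So |(4n)/(3n + 9) − (4/3)| < ε whenever n > 4/ε.
Take M = 4/ε. If n > M then |(4n)/(3n + 9) − (4/3)| ≤ 4/n < ε.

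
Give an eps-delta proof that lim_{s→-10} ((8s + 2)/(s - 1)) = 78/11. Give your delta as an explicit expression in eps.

Fix eps > 0. We want delta > 0 with 0 < |s + 10| < delta ⇒ |(8s + 2)/(s - 1) − (78/11)| < eps.
Combining over a common denominator, (8s + 2)/(s - 1) − (78/11) = [(8s + 2)·(-11) − (-78)·(s - 1)] / [(-11)·(s - 1)] = -10(s + 10) / ((-11)(s - 1)).
So |(8s + 2)/(s - 1) − (78/11)| = 10|s + 10| / (11·|s − 1|).
Require delta ≤ 11/2, so |s − 1| ≥ |-11| − |s + 10| > 11 − 11/2 = 11/2.
Hence |(8s + 2)/(s - 1) − (78/11)| < 10|s + 10|/(11·(11/2)) = (20/121)|s + 10|, which is < eps once |s + 10| < (121/20)eps.
Take delta = min(11/2, (121/20)eps). Then 0 < |s + 10| < delta forces both bounds, so |(8s + 2)/(s - 1) − (78/11)| < eps.

delta = min(11/2, (121/20)eps)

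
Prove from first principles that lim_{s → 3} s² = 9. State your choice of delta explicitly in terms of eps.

Let eps > 0. We seek delta > 0 with 0 < |s − 3| < delta ⇒ |s² − 9| < eps.
Factor: s² − 9 = (s − 3)(s + 3), so |s² − 9| = |s − 3|·|s + 3|.
Impose delta ≤ 1 so that |s| < 4; then |s + 3| ≤ 7.
Hence |s² − 9| ≤ 7|s − 3|, which is < eps once |s − 3| < eps/7.
Take delta = min(1, eps/7). If 0 < |s − 3| < delta then both bounds hold and |s² − 9| ≤ 7|s − 3| < 7·(eps/7) = eps.

delta = min(1, eps/7)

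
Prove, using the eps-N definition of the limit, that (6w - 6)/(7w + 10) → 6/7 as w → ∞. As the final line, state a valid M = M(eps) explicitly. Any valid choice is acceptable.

Let eps > 0. We seek M > 0 such that w > M implies |(6w - 6)/(7w + 10) − (6/7)| < eps.
(6w - 6)/(7w + 10) − (6/7) = (7(6w - 6) − 6(7w + 10)) / (7(7w + 10)) = -102/(7(7w + 10)).
For w > 0 we have 7w + 10 > 7w, so |(6w - 6)/(7w + 10) − (6/7)| = 102/(7(7w + 10)) < 102/(7·7w) = (102/49)/w.
Thus |(6w - 6)/(7w + 10) − (6/7)| < eps whenever w > (102/49)/eps.
Take M = (102/49)/eps. If w > M then |(6w - 6)/(7w + 10) − (6/7)| < (102/49)/w < eps.

M = (102/49)/eps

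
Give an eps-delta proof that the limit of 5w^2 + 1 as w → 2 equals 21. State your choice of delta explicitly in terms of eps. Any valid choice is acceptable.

Let eps > 0. We want delta > 0 such that 0 < |w − 2| < delta implies |(5w^2 + 1) − 21| < eps.
(5w^2 + 1) − 21 = 5w^2 - 20 = (w − 2)(5w + 10).
So |(5w^2 + 1) − 21| = |w − 2|·|5w + 10|.
Require delta ≤ 1. Then |w − 2| < 1 gives |w| < 3, and by the triangle inequality |5w + 10| ≤ 5·3 + 10 = 25.
Hence |(5w^2 + 1) − 21| ≤ 25|w − 2| < eps provided |w − 2| < eps/25.
Take delta = min(1, eps/25). Then 0 < |w − 2| < delta gives both |w − 2| < 1 and |w − 2| < eps/25, so |(5w^2 + 1) − 21| < eps.

delta = min(1, eps/25)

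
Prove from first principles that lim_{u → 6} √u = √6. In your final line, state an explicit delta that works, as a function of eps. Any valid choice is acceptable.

delta = min(6, √6·eps)

Fix eps > 0. We want delta > 0 such that 0 < |u − 6| < delta implies |√u − √6| < eps.
Rationalise: √u − √6 = (u − 6)/(√u + √6), so |√u − √6| = |u − 6|/(√u + √6).
Restrict delta ≤ 6 so that |u − 6| < 6 forces u > 0, and then √u + √6 > √6.
Hence |√u − √6| < |u − 6|/√6, which is < eps once |u − 6| < √6·eps.
Take delta = min(6, √6·eps). If 0 < |u − 6| < delta then u > 0 and |√u − √6| < |u − 6|/√6 < eps.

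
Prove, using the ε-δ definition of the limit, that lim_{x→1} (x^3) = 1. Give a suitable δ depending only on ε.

Fix ε > 0. We seek δ > 0 with 0 < |x − 1| < δ ⇒ |x^3 − 1| < ε.
Factor: x^3 − 1 = (x − 1)(x^2 + x + 1), so |x^3 − 1| = |x − 1|·|x^2 + x + 1|.
Restrict δ ≤ 1. Then |x − 1| < 1 gives |x| < 2, so by the triangle inequality |x^2 + x + 1| ≤ 2^2 + 2 + 1 = 7.
Hence |x^3 − 1| ≤ 7|x − 1|, which is < ε once |x − 1| < ε/7.
Take δ = min(1, ε/7). If 0 < |x − 1| < δ then both bounds hold and |x^3 − 1| ≤ 7|x − 1| < 7·(ε/7) = ε.

δ = min(1, ε/7)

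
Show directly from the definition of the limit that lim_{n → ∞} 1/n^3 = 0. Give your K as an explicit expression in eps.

K = (1/eps)^{1/3}

Let eps > 0. For n ≥ 1, |1/n^3 − 0| = 1/n^3.
1/n^3 < eps ⇔ n^3 > 1/eps ⇔ n > (1/eps)^{1/3}.
Take K = (1/eps)^{1/3}. Then n > K implies 1/n^3 < eps.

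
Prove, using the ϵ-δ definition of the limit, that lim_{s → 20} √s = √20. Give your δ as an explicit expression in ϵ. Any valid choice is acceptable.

Let ϵ > 0 be given. We want δ > 0 such that 0 < |s − 20| < δ implies |√s − √20| < ϵ.
Rationalise: √s − √20 = (s − 20)/(√s + √20), so |√s − √20| = |s − 20|/(√s + √20).
Restrict δ ≤ 20 so that |s − 20| < 20 forces s > 0, and then √s + √20 > √20.
Hence |√s − √20| < |s − 20|/√20, which is < ϵ once |s − 20| < √20·ϵ.
Take δ = min(20, √20·ϵ). If 0 < |s − 20| < δ then s > 0 and |√s − √20| < |s − 20|/√20 < ϵ.

δ = min(20, √20·ϵ)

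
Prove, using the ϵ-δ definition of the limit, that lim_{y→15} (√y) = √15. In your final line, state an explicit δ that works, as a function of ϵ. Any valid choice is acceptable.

Fix ϵ > 0. We want δ > 0 such that 0 < |y − 15| < δ implies |√y − √15| < ϵ.
Multiplying by the conjugate, |√y − √15| = |y − 15|/(√y + √15).
Restrict δ ≤ 15 so that |y − 15| < 15 forces y > 0, and then √y + √15 > √15.
Hence |√y − √15| < |y − 15|/√15, which is < ϵ once |y − 15| < √15·ϵ.
Take δ = min(15, √15·ϵ). If 0 < |y − 15| < δ then y > 0 and |√y − √15| < |y − 15|/√15 < ϵ.

δ = min(15, √15·ϵ)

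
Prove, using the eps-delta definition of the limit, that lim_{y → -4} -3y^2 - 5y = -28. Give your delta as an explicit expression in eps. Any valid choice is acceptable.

Suppose eps > 0. We want delta > 0 such that 0 < |y + 4| < delta implies |(-3y^2 - 5y) + 28| < eps.
(-3y^2 - 5y) + 28 = -3y^2 - 5y + 28 = (y + 4)(-3y + 7).
So |(-3y^2 - 5y) + 28| = |y + 4|·|-3y + 7|.
Require delta ≤ 1. Then |y + 4| < 1 gives |y| < 5, and by the triangle inequality |-3y + 7| ≤ 3·5 + 7 = 22.
Hence |(-3y^2 - 5y) + 28| ≤ 22|y + 4| < eps provided |y + 4| < eps/22.
Choosing delta = min(1, eps/22) ensures both conditions, hence |(-3y^2 - 5y) + 28| < eps.

delta = min(1, eps/22)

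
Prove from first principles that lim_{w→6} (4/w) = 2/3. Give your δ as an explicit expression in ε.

Let ε > 0. We seek δ > 0 such that 0 < |w − 6| < δ implies |4/w − (2/3)| < ε.
|4/w − (2/3)| = 4·|6 − w|/(6·|w|) = 4|w − 6|/(6|w|).
Require δ ≤ 3 so that |w| > 6 − 3 = 3, hence 6|w| > 18.
Then |4/w − (2/3)| < 4|w − 6|/18, which is < ε when |w − 6| < (9/2)ε.
Take δ = min(3, (9/2)ε). Then 0 < |w − 6| < δ gives both |w − 6| < 3 and |w − 6| < (9/2)ε, so |4/w − (2/3)| < ε.

δ = min(3, (9/2)ε)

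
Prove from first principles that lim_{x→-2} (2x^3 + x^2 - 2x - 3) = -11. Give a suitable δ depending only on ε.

Fix ε > 0. We want δ > 0 such that 0 < |x + 2| < δ implies |(2x^3 + x^2 - 2x - 3) + 11| < ε.
(2x^3 + x^2 - 2x - 3) + 11 = 2x^3 + x^2 - 2x + 8 = (x + 2)(2x^2 - 3x + 4).
So |(2x^3 + x^2 - 2x - 3) + 11| = |x + 2|·|2x^2 - 3x + 4|.
Require δ ≤ 2. Then |x + 2| < 2 gives |x| < 4, and by the triangle inequality |2x^2 - 3x + 4| ≤ 2·4^2 + 3·4 + 4 = 48.
Hence |(2x^3 + x^2 - 2x - 3) + 11| ≤ 48|x + 2| < ε provided |x + 2| < ε/48.
Take δ = min(2, ε/48). Then 0 < |x + 2| < δ gives both |x + 2| < 2 and |x + 2| < ε/48, so |(2x^3 + x^2 - 2x - 3) + 11| < ε.

δ = min(2, ε/48)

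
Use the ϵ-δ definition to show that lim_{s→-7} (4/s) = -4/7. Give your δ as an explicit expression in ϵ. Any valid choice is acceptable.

Suppose ϵ > 0. We seek δ > 0 such that 0 < |s + 7| < δ implies |4/s + 4/7| < ϵ.
|4/s + 4/7| = 4·|-7 − s|/(7·|s|) = 4|s + 7|/(7|s|).
Require δ ≤ 7/2 so that |s| > 7 − 7/2 = 7/2, hence 7|s| > 49/2.
Then |4/s + 4/7| < 4|s + 7|/(49/2), which is < ϵ when |s + 7| < (49/8)ϵ.
Take δ = min(7/2, (49/8)ϵ). Then 0 < |s + 7| < δ gives both |s + 7| < 7/2 and |s + 7| < (49/8)ϵ, so |4/s + 4/7| < ϵ.

δ = min(7/2, (49/8)ϵ)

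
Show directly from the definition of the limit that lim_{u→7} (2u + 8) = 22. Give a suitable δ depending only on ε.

Suppose ε > 0. We need δ > 0 so that 0 < |u − 7| < δ implies |(2u + 8) − 22| < ε.
Since (2u + 8) − 22 = 2(u − 7), we have |(2u + 8) − 22| = 2|u − 7|.
So 2|u − 7| < ε exactly when |u − 7| < ε/2.
Choosing δ = ε/2 gives |(2u + 8) − 22| = 2|u − 7| < ε whenever |u − 7| < δ.

δ = ε/2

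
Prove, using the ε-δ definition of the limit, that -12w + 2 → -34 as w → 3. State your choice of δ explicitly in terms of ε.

δ = ε/12

Fix ε > 0. We need δ > 0 so that 0 < |w − 3| < δ implies |(-12w + 2) + 34| < ε.
|(-12w + 2) + 34| = |-12w + 36| = 12|w − 3|.
So 12|w − 3| < ε exactly when |w − 3| < ε/12.
Choosing δ = ε/12 gives |(-12w + 2) + 34| = 12|w − 3| < ε whenever |w − 3| < δ.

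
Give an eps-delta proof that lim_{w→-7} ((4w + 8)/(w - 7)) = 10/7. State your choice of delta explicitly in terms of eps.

Let eps > 0 be given. We want delta > 0 with 0 < |w + 7| < delta ⇒ |(4w + 8)/(w - 7) − (10/7)| < eps.
Combining over a common denominator, (4w + 8)/(w - 7) − (10/7) = [(4w + 8)·(-14) − (-20)·(w - 7)] / [(-14)·(w - 7)] = -36(w + 7) / ((-14)(w - 7)).
So |(4w + 8)/(w - 7) − (10/7)| = 36|w + 7| / (14·|w − 7|).
Require delta ≤ 7, so |w − 7| ≥ |-14| − |w + 7| > 14 − 7 = 7.
Hence |(4w + 8)/(w - 7) − (10/7)| < 36|w + 7|/(14·7) = (18/49)|w + 7|, which is < eps once |w + 7| < (49/18)eps.
Take delta = min(7, (49/18)eps). Then 0 < |w + 7| < delta forces both bounds, so |(4w + 8)/(w - 7) − (10/7)| < eps.

delta = min(7, (49/18)eps)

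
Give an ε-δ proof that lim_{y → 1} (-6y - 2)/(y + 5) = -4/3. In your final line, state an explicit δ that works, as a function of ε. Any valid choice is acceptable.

Fix ε > 0. We want δ > 0 with 0 < |y − 1| < δ ⇒ |(-6y - 2)/(y + 5) + 4/3| < ε.
Combining over a common denominator, (-6y - 2)/(y + 5) + 4/3 = [(-6y - 2)·6 − (-8)·(y + 5)] / [6·(y + 5)] = -28(y − 1) / (6(y + 5)).
So |(-6y - 2)/(y + 5) + 4/3| = 28|y − 1| / (6·|y + 5|).
Restrict δ ≤ 3. Then |y − 1| < 3 gives |y + 5| = |(y − 1) + 6| ≥ 6 − 3 = 3.
Hence |(-6y - 2)/(y + 5) + 4/3| < 28|y − 1|/(6·3) = (14/9)|y − 1|, which is < ε once |y − 1| < (9/14)ε.
Take δ = min(3, (9/14)ε). Then 0 < |y − 1| < δ forces both bounds, so |(-6y - 2)/(y + 5) + 4/3| < ε.

δ = min(3, (9/14)ε)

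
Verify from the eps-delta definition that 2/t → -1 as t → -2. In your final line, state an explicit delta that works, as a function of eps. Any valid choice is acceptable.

delta = min(1, eps)

Suppose eps > 0. We seek delta > 0 such that 0 < |t + 2| < delta implies |2/t + 1| < eps.
|2/t + 1| = 2·|-2 − t|/(2·|t|) = 2|t + 2|/(2|t|).
Restrict delta ≤ 1. Then |t + 2| < 1 gives |t| > 1, so 2|t| > 2.
Then |2/t + 1| < 2|t + 2|/2, which is < eps when |t + 2| < eps.
Take delta = min(1, eps). Then 0 < |t + 2| < delta gives both |t + 2| < 1 and |t + 2| < eps, so |2/t + 1| < eps.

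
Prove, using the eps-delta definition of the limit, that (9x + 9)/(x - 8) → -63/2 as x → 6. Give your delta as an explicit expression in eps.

delta = min(1, (2/81)eps)

Suppose eps > 0. We want delta > 0 with 0 < |x − 6| < delta ⇒ |(9x + 9)/(x - 8) + 63/2| < eps.
Combining over a common denominator, (9x + 9)/(x - 8) + 63/2 = [(9x + 9)·(-2) − 63·(x - 8)] / [(-2)·(x - 8)] = -81(x − 6) / ((-2)(x - 8)).
So |(9x + 9)/(x - 8) + 63/2| = 81|x − 6| / (2·|x − 8|).
Require delta ≤ 1, so |x − 8| ≥ |-2| − |x − 6| > 2 − 1 = 1.
Hence |(9x + 9)/(x - 8) + 63/2| < 81|x − 6|/(2·1) = (81/2)|x − 6|, which is < eps once |x − 6| < (2/81)eps.
Take delta = min(1, (2/81)eps). Then 0 < |x − 6| < delta forces both bounds, so |(9x + 9)/(x - 8) + 63/2| < eps.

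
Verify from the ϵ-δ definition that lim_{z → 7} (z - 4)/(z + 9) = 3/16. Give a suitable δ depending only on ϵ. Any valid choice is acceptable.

δ = min(8, (128/13)ϵ)

Suppose ϵ > 0. We want δ > 0 with 0 < |z − 7| < δ ⇒ |(z - 4)/(z + 9) − (3/16)| < ϵ.
Combining over a common denominator, (z - 4)/(z + 9) − (3/16) = [(z - 4)·16 − 3·(z + 9)] / [16·(z + 9)] = 13(z − 7) / (16(z + 9)).
So |(z - 4)/(z + 9) − (3/16)| = 13|z − 7| / (16·|z + 9|).
Require δ ≤ 8, so |z + 9| ≥ |16| − |z − 7| > 16 − 8 = 8.
Hence |(z - 4)/(z + 9) − (3/16)| < 13|z − 7|/(16·8) = (13/128)|z − 7|, which is < ϵ once |z − 7| < (128/13)ϵ.
Take δ = min(8, (128/13)ϵ). Then 0 < |z − 7| < δ forces both bounds, so |(z - 4)/(z + 9) − (3/16)| < ϵ.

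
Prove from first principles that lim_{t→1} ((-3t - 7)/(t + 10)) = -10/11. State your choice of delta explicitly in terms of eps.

delta = min(11/2, (121/46)eps)

Fix eps > 0. We want delta > 0 with 0 < |t − 1| < delta ⇒ |(-3t - 7)/(t + 10) + 10/11| < eps.
Combining over a common denominator, (-3t - 7)/(t + 10) + 10/11 = [(-3t - 7)·11 − (-10)·(t + 10)] / [11·(t + 10)] = -23(t − 1) / (11(t + 10)).
So |(-3t - 7)/(t + 10) + 10/11| = 23|t − 1| / (11·|t + 10|).
Require delta ≤ 11/2, so |t + 10| ≥ |11| − |t − 1| > 11 − 11/2 = 11/2.
Hence |(-3t - 7)/(t + 10) + 10/11| < 23|t − 1|/(11·(11/2)) = (46/121)|t − 1|, which is < eps once |t − 1| < (121/46)eps.
Take delta = min(11/2, (121/46)eps). Then 0 < |t − 1| < delta forces both bounds, so |(-3t - 7)/(t + 10) + 10/11| < eps.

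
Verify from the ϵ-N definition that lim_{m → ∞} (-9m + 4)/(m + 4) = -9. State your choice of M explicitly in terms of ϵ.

M = 40/ϵ

Let ϵ > 0 be given. For m ≥ 1, |(-9m + 4)/(m + 4) + 9| = |40|/((m + 4)) = 40/((m + 4)).
Since m + 4 ≥ m for m ≥ 1, this is ≤ 40/(m) = 40/m.
So |(-9m + 4)/(m + 4) + 9| < ϵ whenever m > 40/ϵ.
Take M = 40/ϵ. If m > M then |(-9m + 4)/(m + 4) + 9| ≤ 40/m < ϵ.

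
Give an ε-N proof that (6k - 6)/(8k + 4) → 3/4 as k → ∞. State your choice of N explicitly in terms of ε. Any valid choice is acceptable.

N = (9/8)/ε

Let ε > 0 be given. For k ≥ 1, |(6k - 6)/(8k + 4) − (3/4)| = |-72|/(8(8k + 4)) = 72/(8(8k + 4)).
Since 8k + 4 ≥ 8k for k ≥ 1, this is ≤ 72/(8·8k) = (9/8)/k.
So |(6k - 6)/(8k + 4) − (3/4)| < ε whenever k > (9/8)/ε.
Take N = (9/8)/ε. If k > N then |(6k - 6)/(8k + 4) − (3/4)| ≤ (9/8)/k < ε.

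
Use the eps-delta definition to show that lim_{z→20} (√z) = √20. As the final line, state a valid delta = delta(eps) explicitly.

delta = min(20, √20·eps)

Let eps > 0. We want delta > 0 such that 0 < |z − 20| < delta implies |√z − √20| < eps.
Rationalise: √z − √20 = (z − 20)/(√z + √20), so |√z − √20| = |z − 20|/(√z + √20).
Restrict delta ≤ 20 so that |z − 20| < 20 forces z > 0, and then √z + √20 > √20.
Hence |√z − √20| < |z − 20|/√20, which is < eps once |z − 20| < √20·eps.
Take delta = min(20, √20·eps). If 0 < |z − 20| < delta then z > 0 and |√z − √20| < |z − 20|/√20 < eps.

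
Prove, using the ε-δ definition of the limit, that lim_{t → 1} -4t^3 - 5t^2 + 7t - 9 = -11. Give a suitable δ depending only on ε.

Let ε > 0 be given. We want δ > 0 such that 0 < |t − 1| < δ implies |(-4t^3 - 5t^2 + 7t - 9) + 11| < ε.
(-4t^3 - 5t^2 + 7t - 9) + 11 = -4t^3 - 5t^2 + 7t + 2 = (t − 1)(-4t^2 - 9t - 2).
So |(-4t^3 - 5t^2 + 7t - 9) + 11| = |t − 1|·|-4t^2 - 9t - 2|.
Require δ ≤ 1. Then |t − 1| < 1 gives |t| < 2, and by the triangle inequality |-4t^2 - 9t - 2| ≤ 4·2^2 + 9·2 + 2 = 36.
Hence |(-4t^3 - 5t^2 + 7t - 9) + 11| ≤ 36|t − 1| < ε provided |t − 1| < ε/36.
Take δ = min(1, ε/36). Then 0 < |t − 1| < δ gives both |t − 1| < 1 and |t − 1| < ε/36, so |(-4t^3 - 5t^2 + 7t - 9) + 11| < ε.

δ = min(1, ε/36)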